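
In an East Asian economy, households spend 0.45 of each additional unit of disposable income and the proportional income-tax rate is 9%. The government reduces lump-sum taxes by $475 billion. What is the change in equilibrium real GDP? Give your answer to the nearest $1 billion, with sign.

+$362 billion

A lump-sum tax change of −$475 billion shifts disposable income by +$475 billion; first-round consumption changes by −c × ΔT = −0.45 × (−$475 billion) = +$213.75 billion.
Expenditure multiplier = 1/(1 − c(1−t)) = 1/(1 − 0.45×0.91) = 1/0.5905 ≈ 1.693.
The tax multiplier is −c × k ≈ −0.762, so ΔY = k × (−c·ΔT) = (+$213.75 billion) / 0.5905 ≈ +$362 billion.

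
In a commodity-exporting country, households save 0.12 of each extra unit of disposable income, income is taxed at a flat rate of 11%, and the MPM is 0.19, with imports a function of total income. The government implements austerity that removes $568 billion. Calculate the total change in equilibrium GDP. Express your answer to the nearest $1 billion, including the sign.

MPC = 1 − MPS = 1 − 0.12 = 0.88.
Government-spending multiplier = 1/(1 − c(1−t) + m) = 1/(1 − 0.88×0.89 + 0.19) = 1/0.4068 ≈ 2.458.
ΔY = k × ΔG = (−$568 billion) / 0.4068 ≈ −$1,396 billion.

−$1,396 billion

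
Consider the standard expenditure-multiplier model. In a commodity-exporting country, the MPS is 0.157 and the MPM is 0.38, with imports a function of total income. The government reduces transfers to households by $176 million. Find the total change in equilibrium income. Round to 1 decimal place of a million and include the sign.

MPC = 1 − MPS = 1 − 0.157 = 0.843.
The transfer change shifts disposable income by −$176 million, so first-round consumption changes by c·ΔTR = 0.843 × (−$176 million) = −$148.368 million.
Expenditure multiplier = 1/(1 − c + m) = 1/(1 − 0.843 + 0.38) = 1/0.537 ≈ 1.862.
The transfer multiplier is c × k ≈ 1.57, so ΔY = k × (c·ΔTR) = (−$148.368 million) / 0.537 ≈ −$276.3 million.

−$276.3 million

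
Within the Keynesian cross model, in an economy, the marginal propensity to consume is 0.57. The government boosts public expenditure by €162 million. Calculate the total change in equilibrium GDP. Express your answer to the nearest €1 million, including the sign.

Spending multiplier = 1/(1 − MPC) = 1/(1 − 0.57) = 1/0.43 ≈ 2.326.
ΔY = k × ΔG = (+€162 million) / 0.43 ≈ +€377 million.

+€377 million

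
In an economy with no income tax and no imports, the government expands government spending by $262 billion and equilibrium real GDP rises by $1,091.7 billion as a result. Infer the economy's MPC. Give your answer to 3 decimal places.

0.760

Implied spending multiplier k = ΔY/ΔG = 1,091.7/262 ≈ 4.1668.
Since k = 1/(1 − MPC), MPC = 1 − 1/k = 1 − ΔG/ΔY = 1 − 262/1,091.7 ≈ 0.760.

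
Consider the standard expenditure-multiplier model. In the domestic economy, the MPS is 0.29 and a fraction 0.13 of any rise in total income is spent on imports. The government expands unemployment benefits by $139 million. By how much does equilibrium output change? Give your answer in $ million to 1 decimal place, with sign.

+$235.0 million

MPC = 1 − MPS = 1 − 0.29 = 0.71.
The transfer change shifts disposable income by +$139 million, so first-round consumption changes by c·ΔTR = 0.71 × (+$139 million) = +$98.69 million.
Expenditure multiplier = 1/(1 − c + m) = 1/(1 − 0.71 + 0.13) = 1/0.42 ≈ 2.381.
The transfer multiplier is c × k ≈ 1.69, so ΔY = k × (c·ΔTR) = (+$98.69 million) / 0.42 ≈ +$235 million.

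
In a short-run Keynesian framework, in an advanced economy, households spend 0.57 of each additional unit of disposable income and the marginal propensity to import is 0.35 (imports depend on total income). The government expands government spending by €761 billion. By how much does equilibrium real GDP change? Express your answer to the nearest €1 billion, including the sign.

+€976 billion

Spending multiplier = 1/(1 − c + m) = 1/(1 − 0.57 + 0.35) = 1/0.78 ≈ 1.282.
ΔY = k × ΔG = (+€761 billion) / 0.78 ≈ +€976 billion.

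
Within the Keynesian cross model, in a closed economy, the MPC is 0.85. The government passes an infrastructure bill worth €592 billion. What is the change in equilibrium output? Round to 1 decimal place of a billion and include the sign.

+€3,946.7 billion

Spending multiplier = 1/(1 − MPC) = 1/(1 − 0.85) = 1/0.15 ≈ 6.667.
ΔY = k × ΔG = (+€592 billion) / 0.15 ≈ +€3,946.7 billion.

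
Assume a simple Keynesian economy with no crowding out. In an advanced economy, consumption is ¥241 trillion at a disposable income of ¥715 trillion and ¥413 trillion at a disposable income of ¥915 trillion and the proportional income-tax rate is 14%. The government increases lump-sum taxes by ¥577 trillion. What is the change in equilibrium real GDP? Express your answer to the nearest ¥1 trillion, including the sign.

−¥1,906 trillion

MPC = ΔC/ΔYd = (413 − 241)/(915 − 715) = 172/200 = 0.86.
A lump-sum tax change of +¥577 trillion shifts disposable income by −¥577 trillion; first-round consumption changes by −c × ΔT = −0.86 × (+¥577 trillion) = −¥496.22 trillion.
Expenditure multiplier = 1/(1 − c(1−t)) = 1/(1 − 0.86×0.86) = 1/0.2604 ≈ 3.84.
The tax multiplier is −c × k ≈ −3.303, so ΔY = k × (−c·ΔT) = (−¥496.22 trillion) / 0.2604 ≈ −¥1,906 trillion.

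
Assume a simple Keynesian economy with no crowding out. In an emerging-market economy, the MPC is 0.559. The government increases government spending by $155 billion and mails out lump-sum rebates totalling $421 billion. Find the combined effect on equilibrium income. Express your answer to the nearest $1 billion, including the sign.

Expenditure multiplier = 1/(1 − MPC) = 1/(1 − 0.559) = 1/0.441 ≈ 2.268.
ΔG contributes k·ΔG = (+$155 billion) / 0.441 ≈ +$351.5 billion.
ΔT of −$421 billion changes first-round spending by −c·ΔT = +$235.339 billion, contributing k·(−c·ΔT) = (+$235.339 billion) / 0.441 ≈ +$533.6 billion.
Net ΔY = k(ΔG − c·ΔT) = (+$390.339 billion) / 0.441 ≈ +$885 billion.

+$885 billion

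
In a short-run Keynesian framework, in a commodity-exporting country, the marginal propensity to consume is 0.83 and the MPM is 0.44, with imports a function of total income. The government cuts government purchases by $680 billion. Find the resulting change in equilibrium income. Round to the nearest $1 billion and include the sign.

−$1,115 billion

Government-spending multiplier = 1/(1 − c + m) = 1/(1 − 0.83 + 0.44) = 1/0.61 ≈ 1.639.
ΔY = k × ΔG = (−$680 billion) / 0.61 ≈ −$1,115 billion.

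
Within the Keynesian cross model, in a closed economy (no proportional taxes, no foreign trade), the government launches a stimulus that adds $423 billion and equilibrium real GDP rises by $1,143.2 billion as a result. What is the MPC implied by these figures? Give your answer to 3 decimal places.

Implied spending multiplier k = ΔY/ΔG = 1,143.2/423 ≈ 2.7026.
Since k = 1/(1 − MPC), MPC = 1 − 1/k = 1 − ΔG/ΔY = 1 − 423/1,143.2 ≈ 0.630.

0.630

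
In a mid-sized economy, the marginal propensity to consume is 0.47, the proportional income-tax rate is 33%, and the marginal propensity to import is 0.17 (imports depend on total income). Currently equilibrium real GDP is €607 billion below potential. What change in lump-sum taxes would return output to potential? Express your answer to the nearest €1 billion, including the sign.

Spending multiplier = 1/(1 − c(1−t) + m) = 1/(1 − 0.47×0.67 + 0.17) = 1/0.8551 ≈ 1.169.
Tax multiplier = −c·k = −0.47/0.8551 ≈ −0.55. Need ΔY = +€607 billion, so ΔT = ΔY/(−c·k) = −(+€607 billion) × 0.8551 / 0.47 ≈ −€1,104 billion.
The government should cut lump-sum taxes by €1,104 billion.

−€1,104 billion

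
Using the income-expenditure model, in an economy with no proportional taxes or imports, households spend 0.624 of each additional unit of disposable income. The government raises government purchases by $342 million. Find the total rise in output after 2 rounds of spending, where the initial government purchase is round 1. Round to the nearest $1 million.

$555 million

Round 1 adds ΔG = $342 million; each later round is MPC = 0.624 times the previous.
After 2 rounds: 342 + 213.408 = ΔG·(1 − c^2)/(1 − c) = 342 × (1 − 0.389376)/0.376 ≈ $555 million.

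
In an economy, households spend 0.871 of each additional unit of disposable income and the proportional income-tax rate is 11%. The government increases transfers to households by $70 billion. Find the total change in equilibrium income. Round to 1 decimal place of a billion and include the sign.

+$271.2 billion

The transfer change shifts disposable income by +$70 billion, so first-round consumption changes by c·ΔTR = 0.871 × (+$70 billion) = +$60.97 billion.
Expenditure multiplier = 1/(1 − c(1−t)) = 1/(1 − 0.871×0.89) = 1/0.22481 ≈ 4.448.
The transfer multiplier is c × k ≈ 3.874, so ΔY = k × (c·ΔTR) = (+$60.97 billion) / 0.22481 ≈ +$271.2 billion.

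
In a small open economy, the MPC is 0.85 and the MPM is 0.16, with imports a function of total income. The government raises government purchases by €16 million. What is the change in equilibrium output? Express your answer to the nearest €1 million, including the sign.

+€52 million

Spending multiplier = 1/(1 − c + m) = 1/(1 − 0.85 + 0.16) = 1/0.31 ≈ 3.226.
ΔY = k × ΔG = (+€16 million) / 0.31 ≈ +€52 million.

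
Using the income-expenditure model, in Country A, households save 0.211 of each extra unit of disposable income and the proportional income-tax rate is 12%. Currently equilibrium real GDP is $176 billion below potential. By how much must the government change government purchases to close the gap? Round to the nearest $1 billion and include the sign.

MPC = 1 − MPS = 1 − 0.211 = 0.789.
Spending multiplier = 1/(1 − c(1−t)) = 1/(1 − 0.789×0.88) = 1/0.30568 ≈ 3.271.
Need ΔY = +$176 billion, so ΔG = ΔY/k = (+$176 billion) × 0.30568 ≈ +$54 billion.
The government should increase government purchases by $54 billion.

+$54 billion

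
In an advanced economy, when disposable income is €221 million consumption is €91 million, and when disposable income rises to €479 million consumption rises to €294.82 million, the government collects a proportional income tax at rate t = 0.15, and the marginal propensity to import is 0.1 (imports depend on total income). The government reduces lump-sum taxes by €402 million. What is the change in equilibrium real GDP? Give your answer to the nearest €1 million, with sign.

+€741 million

MPC = ΔC/ΔYd = (294.82 − 91)/(479 − 221) = 203.82/258 = 0.79.
A lump-sum tax change of −€402 million shifts disposable income by +€402 million; first-round consumption changes by −c × ΔT = −0.79 × (−€402 million) = +€317.58 million.
Expenditure multiplier = 1/(1 − c(1−t) + m) = 1/(1 − 0.79×0.85 + 0.1) = 1/0.4285 ≈ 2.334.
The tax multiplier is −c × k ≈ −1.844, so ΔY = k × (−c·ΔT) = (+€317.58 million) / 0.4285 ≈ +€741 million.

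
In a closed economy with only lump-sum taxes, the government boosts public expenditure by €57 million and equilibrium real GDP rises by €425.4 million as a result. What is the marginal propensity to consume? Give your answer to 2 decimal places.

Implied spending multiplier k = ΔY/ΔG = 425.4/57 ≈ 7.4632.
Since k = 1/(1 − MPC), MPC = 1 − 1/k = 1 − ΔG/ΔY = 1 − 57/425.4 ≈ 0.87.

0.87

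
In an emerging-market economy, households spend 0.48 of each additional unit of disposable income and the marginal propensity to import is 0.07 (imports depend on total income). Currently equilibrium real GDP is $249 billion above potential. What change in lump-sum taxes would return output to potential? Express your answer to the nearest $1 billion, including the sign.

+$306 billion

Spending multiplier = 1/(1 − c + m) = 1/(1 − 0.48 + 0.07) = 1/0.59 ≈ 1.695.
Tax multiplier = −c·k = −0.48/0.59 ≈ −0.814. Need ΔY = −$249 billion, so ΔT = ΔY/(−c·k) = −(−$249 billion) × 0.59 / 0.48 ≈ +$306 billion.
The government should raise lump-sum taxes by $306 billion.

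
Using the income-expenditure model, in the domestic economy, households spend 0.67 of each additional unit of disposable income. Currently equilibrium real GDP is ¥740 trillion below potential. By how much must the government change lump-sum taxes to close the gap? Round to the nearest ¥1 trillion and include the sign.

Spending multiplier = 1/(1 − MPC) = 1/(1 − 0.67) = 1/0.33 ≈ 3.03.
Tax multiplier = −c·k = −0.67/0.33 ≈ −2.03. Need ΔY = +¥740 trillion, so ΔT = ΔY/(−c·k) = −(+¥740 trillion) × 0.33 / 0.67 ≈ −¥364 trillion.
The government should cut lump-sum taxes by ¥364 trillion.

−¥364 trillion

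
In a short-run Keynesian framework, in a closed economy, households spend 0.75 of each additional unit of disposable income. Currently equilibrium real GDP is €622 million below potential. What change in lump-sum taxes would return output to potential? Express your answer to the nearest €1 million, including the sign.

Spending multiplier = 1/(1 − MPC) = 1/(1 − 0.75) = 1/0.25 = 4.
Tax multiplier = −c·k = −0.75/0.25 = −3. Need ΔY = +€622 million, so ΔT = ΔY/(−c·k) = −(+€622 million) × 0.25 / 0.75 ≈ −€207 million.
The government should cut lump-sum taxes by €207 million.

−€207 million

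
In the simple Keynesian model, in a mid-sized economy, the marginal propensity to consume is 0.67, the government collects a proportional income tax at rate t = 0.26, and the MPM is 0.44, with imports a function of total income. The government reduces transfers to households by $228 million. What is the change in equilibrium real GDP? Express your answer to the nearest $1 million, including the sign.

−$162 million

The transfer change shifts disposable income by −$228 million, so first-round consumption changes by c·ΔTR = 0.67 × (−$228 million) = −$152.76 million.
Expenditure multiplier = 1/(1 − c(1−t) + m) = 1/(1 − 0.67×0.74 + 0.44) = 1/0.9442 ≈ 1.059.
The transfer multiplier is c × k ≈ 0.71, so ΔY = k × (c·ΔTR) = (−$152.76 million) / 0.9442 ≈ −$162 million.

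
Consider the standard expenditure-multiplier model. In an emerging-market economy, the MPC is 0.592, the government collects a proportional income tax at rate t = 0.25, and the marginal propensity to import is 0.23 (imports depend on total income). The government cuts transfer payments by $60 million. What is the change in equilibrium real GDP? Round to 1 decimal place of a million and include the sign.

The transfer change shifts disposable income by −$60 million, so first-round consumption changes by c·ΔTR = 0.592 × (−$60 million) = −$35.52 million.
Expenditure multiplier = 1/(1 − c(1−t) + m) = 1/(1 − 0.592×0.75 + 0.23) = 1/0.786 ≈ 1.272.
The transfer multiplier is c × k ≈ 0.753, so ΔY = k × (c·ΔTR) = (−$35.52 million) / 0.786 ≈ −$45.2 million.

−$45.2 million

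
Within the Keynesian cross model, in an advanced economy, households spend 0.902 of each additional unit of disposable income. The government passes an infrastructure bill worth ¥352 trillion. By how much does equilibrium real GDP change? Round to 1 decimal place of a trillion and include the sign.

Spending multiplier = 1/(1 − MPC) = 1/(1 − 0.902) = 1/0.098 ≈ 10.204.
ΔY = k × ΔG = (+¥352 trillion) / 0.098 ≈ +¥3,591.8 trillion.

+¥3,591.8 trillion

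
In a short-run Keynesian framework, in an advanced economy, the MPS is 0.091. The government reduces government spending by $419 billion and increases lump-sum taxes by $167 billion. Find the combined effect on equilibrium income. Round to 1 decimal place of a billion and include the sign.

−$6,272.6 billion

MPC = 1 − MPS = 1 − 0.091 = 0.909.
Expenditure multiplier = 1/(1 − MPC) = 1/(1 − 0.909) = 1/0.091 ≈ 10.989.
ΔG contributes k·ΔG = (−$419 billion) / 0.091 ≈ −$4,604.4 billion.
ΔT of +$167 billion changes first-round spending by −c·ΔT = −$151.803 billion, contributing k·(−c·ΔT) = (−$151.803 billion) / 0.091 ≈ −$1,668.2 billion.
Net ΔY = k(ΔG − c·ΔT) = (−$570.803 billion) / 0.091 ≈ −$6,272.6 billion.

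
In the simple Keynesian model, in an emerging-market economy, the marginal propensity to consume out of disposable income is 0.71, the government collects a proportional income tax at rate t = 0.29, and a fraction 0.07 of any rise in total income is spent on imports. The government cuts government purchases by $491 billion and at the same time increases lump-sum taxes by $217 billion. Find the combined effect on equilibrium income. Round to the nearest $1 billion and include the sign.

Expenditure multiplier = 1/(1 − c(1−t) + m) = 1/(1 − 0.71×0.71 + 0.07) = 1/0.5659 ≈ 1.767.
ΔG contributes k·ΔG = (−$491 billion) / 0.5659 ≈ −$867.6 billion.
ΔT of +$217 billion changes first-round spending by −c·ΔT = −$154.07 billion, contributing k·(−c·ΔT) = (−$154.07 billion) / 0.5659 ≈ −$272.3 billion.
Net ΔY = k(ΔG − c·ΔT) = (−$645.07 billion) / 0.5659 ≈ −$1,140 billion.

−$1,140 billion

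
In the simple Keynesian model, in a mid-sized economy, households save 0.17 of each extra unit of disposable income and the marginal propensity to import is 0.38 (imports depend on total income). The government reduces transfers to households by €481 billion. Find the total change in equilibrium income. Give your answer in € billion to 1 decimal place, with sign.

MPC = 1 − MPS = 1 − 0.17 = 0.83.
The transfer change shifts disposable income by −€481 billion, so first-round consumption changes by c·ΔTR = 0.83 × (−€481 billion) = −€399.23 billion.
Expenditure multiplier = 1/(1 − c + m) = 1/(1 − 0.83 + 0.38) = 1/0.55 ≈ 1.818.
The transfer multiplier is c × k ≈ 1.509, so ΔY = k × (c·ΔTR) = (−€399.23 billion) / 0.55 ≈ −€725.9 billion.

−€725.9 billion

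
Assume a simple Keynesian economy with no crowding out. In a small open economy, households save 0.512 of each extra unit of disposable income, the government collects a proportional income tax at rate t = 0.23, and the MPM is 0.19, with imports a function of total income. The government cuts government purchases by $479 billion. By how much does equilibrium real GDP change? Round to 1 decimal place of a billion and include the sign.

−$588.3 billion

MPC = 1 − MPS = 1 − 0.512 = 0.488.
Government-spending multiplier = 1/(1 − c(1−t) + m) = 1/(1 − 0.488×0.77 + 0.19) = 1/0.81424 ≈ 1.228.
ΔY = k × ΔG = (−$479 billion) / 0.81424 ≈ −$588.3 billion.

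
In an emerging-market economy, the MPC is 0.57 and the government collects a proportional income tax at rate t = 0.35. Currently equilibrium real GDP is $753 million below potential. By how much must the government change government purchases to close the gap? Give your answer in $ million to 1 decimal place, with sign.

+$474.0 million

Spending multiplier = 1/(1 − c(1−t)) = 1/(1 − 0.57×0.65) = 1/0.6295 ≈ 1.589.
Need ΔY = +$753 million, so ΔG = ΔY/k = (+$753 million) × 0.6295 ≈ +$474 million.
The government should increase government purchases by $474 million.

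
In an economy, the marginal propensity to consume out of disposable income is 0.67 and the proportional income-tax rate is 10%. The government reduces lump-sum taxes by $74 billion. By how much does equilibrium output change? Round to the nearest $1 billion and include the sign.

+$125 billion

A lump-sum tax change of −$74 billion shifts disposable income by +$74 billion; first-round consumption changes by −c × ΔT = −0.67 × (−$74 billion) = +$49.58 billion.
Expenditure multiplier = 1/(1 − c(1−t)) = 1/(1 − 0.67×0.9) = 1/0.397 ≈ 2.519.
The tax multiplier is −c × k ≈ −1.688, so ΔY = k × (−c·ΔT) = (+$49.58 billion) / 0.397 ≈ +$125 billion.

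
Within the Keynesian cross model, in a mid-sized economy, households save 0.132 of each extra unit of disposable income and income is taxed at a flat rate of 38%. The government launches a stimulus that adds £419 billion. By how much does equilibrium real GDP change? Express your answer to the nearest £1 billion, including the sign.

MPC = 1 − MPS = 1 − 0.132 = 0.868.
Expenditure multiplier = 1/(1 − c(1−t)) = 1/(1 − 0.868×0.62) = 1/0.46184 ≈ 2.165.
ΔY = k × ΔG = (+£419 billion) / 0.46184 ≈ +£907 billion.

+£907 billion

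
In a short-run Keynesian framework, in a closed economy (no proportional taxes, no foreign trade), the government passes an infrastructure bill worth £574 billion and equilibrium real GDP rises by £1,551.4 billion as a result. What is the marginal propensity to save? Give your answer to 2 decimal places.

0.37

Implied spending multiplier k = ΔY/ΔG = 1,551.4/574 ≈ 2.7028.
Since k = 1/(1 − MPC), MPC = 1 − 1/k = 1 − ΔG/ΔY = 1 − 574/1,551.4 ≈ 0.63.
MPS = 1 − MPC = 0.37.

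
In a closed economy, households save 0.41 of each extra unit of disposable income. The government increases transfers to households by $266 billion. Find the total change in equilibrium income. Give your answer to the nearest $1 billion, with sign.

+$383 billion

MPC = 1 − MPS = 1 − 0.41 = 0.59.
The transfer change shifts disposable income by +$266 billion, so first-round consumption changes by c·ΔTR = 0.59 × (+$266 billion) = +$156.94 billion.
Expenditure multiplier = 1/(1 − MPC) = 1/(1 − 0.59) = 1/0.41 ≈ 2.439.
The transfer multiplier is c × k ≈ 1.439, so ΔY = k × (c·ΔTR) = (+$156.94 billion) / 0.41 ≈ +$383 billion.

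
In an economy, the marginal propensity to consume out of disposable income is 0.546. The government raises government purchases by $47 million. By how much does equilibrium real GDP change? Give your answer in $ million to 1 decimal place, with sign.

Government-spending multiplier = 1/(1 − MPC) = 1/(1 − 0.546) = 1/0.454 ≈ 2.203.
ΔY = k × ΔG = (+$47 million) / 0.454 ≈ +$103.5 million.

+$103.5 million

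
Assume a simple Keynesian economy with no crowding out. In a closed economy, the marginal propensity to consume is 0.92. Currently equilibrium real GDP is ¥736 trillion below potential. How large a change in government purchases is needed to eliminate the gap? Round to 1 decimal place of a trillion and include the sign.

Spending multiplier = 1/(1 − MPC) = 1/(1 − 0.92) = 1/0.08 = 12.5.
Need ΔY = +¥736 trillion, so ΔG = ΔY/k = (+¥736 trillion) × 0.08 ≈ +¥58.9 trillion.
The government should increase government purchases by ¥58.9 trillion.

+¥58.9 trillion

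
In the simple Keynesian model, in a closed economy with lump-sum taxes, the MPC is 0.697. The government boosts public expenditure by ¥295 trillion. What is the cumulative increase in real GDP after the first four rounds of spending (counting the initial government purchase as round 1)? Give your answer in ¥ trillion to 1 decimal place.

¥743.8 trillion

Round 1 adds ΔG = ¥295 trillion; each later round is MPC = 0.697 times the previous.
After 4 rounds: 295 + 205.615 + 143.313655 + 99.889617535 = ΔG·(1 − c^4)/(1 − c) = 295 × (1 − 0.236010384481)/0.303 ≈ ¥743.8 trillion.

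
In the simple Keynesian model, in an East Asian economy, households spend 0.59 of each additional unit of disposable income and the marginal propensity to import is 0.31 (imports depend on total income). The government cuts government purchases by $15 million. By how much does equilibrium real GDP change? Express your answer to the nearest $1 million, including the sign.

Expenditure multiplier = 1/(1 − c + m) = 1/(1 − 0.59 + 0.31) = 1/0.72 ≈ 1.389.
ΔY = k × ΔG = (−$15 million) / 0.72 ≈ −$21 million.

−$21 million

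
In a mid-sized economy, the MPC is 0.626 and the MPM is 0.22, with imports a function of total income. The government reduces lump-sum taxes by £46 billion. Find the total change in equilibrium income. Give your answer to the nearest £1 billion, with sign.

A lump-sum tax change of −£46 billion shifts disposable income by +£46 billion; first-round consumption changes by −c × ΔT = −0.626 × (−£46 billion) = +£28.796 billion.
Expenditure multiplier = 1/(1 − c + m) = 1/(1 − 0.626 + 0.22) = 1/0.594 ≈ 1.684.
The tax multiplier is −c × k ≈ −1.054, so ΔY = k × (−c·ΔT) = (+£28.796 billion) / 0.594 ≈ +£48 billion.

+£48 billion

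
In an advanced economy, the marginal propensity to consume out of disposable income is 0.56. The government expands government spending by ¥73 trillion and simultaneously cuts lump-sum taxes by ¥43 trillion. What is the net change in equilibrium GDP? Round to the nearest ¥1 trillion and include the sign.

+¥221 trillion

Expenditure multiplier = 1/(1 − MPC) = 1/(1 − 0.56) = 1/0.44 ≈ 2.273.
ΔG contributes k·ΔG = (+¥73 trillion) / 0.44 ≈ +¥165.9 trillion.
ΔT of −¥43 trillion changes first-round spending by −c·ΔT = +¥24.08 trillion, contributing k·(−c·ΔT) = (+¥24.08 trillion) / 0.44 ≈ +¥54.7 trillion.
Net ΔY = k(ΔG − c·ΔT) = (+¥97.08 trillion) / 0.44 ≈ +¥221 trillion.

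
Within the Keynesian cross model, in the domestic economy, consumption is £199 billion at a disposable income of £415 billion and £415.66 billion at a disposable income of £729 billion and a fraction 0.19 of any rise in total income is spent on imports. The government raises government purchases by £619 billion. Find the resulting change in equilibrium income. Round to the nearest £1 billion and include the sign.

MPC = ΔC/ΔYd = (415.66 − 199)/(729 − 415) = 216.66/314 = 0.69.
Spending multiplier = 1/(1 − c + m) = 1/(1 − 0.69 + 0.19) = 1/0.5 = 2.
ΔY = k × ΔG = (+£619 billion) / 0.5 = +£1,238 billion.

+£1,238 billion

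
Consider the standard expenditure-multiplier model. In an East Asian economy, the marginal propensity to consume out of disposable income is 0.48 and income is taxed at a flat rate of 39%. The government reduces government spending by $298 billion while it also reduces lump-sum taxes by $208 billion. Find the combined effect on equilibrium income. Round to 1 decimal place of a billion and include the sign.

−$280.2 billion

Expenditure multiplier = 1/(1 − c(1−t)) = 1/(1 − 0.48×0.61) = 1/0.7072 ≈ 1.414.
ΔG contributes k·ΔG = (−$298 billion) / 0.7072 ≈ −$421.4 billion.
ΔT of −$208 billion changes first-round spending by −c·ΔT = +$99.84 billion, contributing k·(−c·ΔT) = (+$99.84 billion) / 0.7072 ≈ +$141.2 billion.
Net ΔY = k(ΔG − c·ΔT) = (−$198.16 billion) / 0.7072 ≈ −$280.2 billion.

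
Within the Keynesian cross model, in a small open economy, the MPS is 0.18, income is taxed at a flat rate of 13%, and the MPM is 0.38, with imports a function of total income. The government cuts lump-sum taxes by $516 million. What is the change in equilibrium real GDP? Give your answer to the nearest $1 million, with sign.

+$635 million

MPC = 1 − MPS = 1 − 0.18 = 0.82.
A lump-sum tax change of −$516 million shifts disposable income by +$516 million; first-round consumption changes by −c × ΔT = −0.82 × (−$516 million) = +$423.12 million.
Expenditure multiplier = 1/(1 − c(1−t) + m) = 1/(1 − 0.82×0.87 + 0.38) = 1/0.6666 ≈ 1.5.
The tax multiplier is −c × k ≈ −1.23, so ΔY = k × (−c·ΔT) = (+$423.12 million) / 0.6666 ≈ +$635 million.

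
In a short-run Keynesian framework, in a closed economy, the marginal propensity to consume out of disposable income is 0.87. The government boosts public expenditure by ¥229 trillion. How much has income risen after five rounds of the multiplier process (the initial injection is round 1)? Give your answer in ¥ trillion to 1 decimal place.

¥883.6 trillion

Round 1 adds ΔG = ¥229 trillion; each later round is MPC = 0.87 times the previous.
After 5 rounds: 229 + 199.23 + 173.3301 + 150.797187 + 131.19355269 = ΔG·(1 − c^5)/(1 − c) = 229 × (1 − 0.4984209207)/0.13 ≈ ¥883.6 trillion.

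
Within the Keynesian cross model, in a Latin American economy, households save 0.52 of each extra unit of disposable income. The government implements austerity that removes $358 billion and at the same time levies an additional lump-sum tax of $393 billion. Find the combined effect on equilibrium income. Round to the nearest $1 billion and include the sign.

−$1,051 billion

MPC = 1 − MPS = 1 − 0.52 = 0.48.
Expenditure multiplier = 1/(1 − MPC) = 1/(1 − 0.48) = 1/0.52 ≈ 1.923.
ΔG contributes k·ΔG = (−$358 billion) / 0.52 ≈ −$688.5 billion.
ΔT of +$393 billion changes first-round spending by −c·ΔT = −$188.64 billion, contributing k·(−c·ΔT) = (−$188.64 billion) / 0.52 ≈ −$362.8 billion.
Net ΔY = k(ΔG − c·ΔT) = (−$546.64 billion) / 0.52 ≈ −$1,051 billion.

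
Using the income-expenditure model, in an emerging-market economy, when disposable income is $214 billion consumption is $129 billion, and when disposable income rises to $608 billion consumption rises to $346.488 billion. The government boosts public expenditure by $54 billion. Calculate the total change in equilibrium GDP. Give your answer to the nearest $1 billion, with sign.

+$121 billion

MPC = ΔC/ΔYd = (346.488 − 129)/(608 − 214) = 217.488/394 = 0.552.
Spending multiplier = 1/(1 − MPC) = 1/(1 − 0.552) = 1/0.448 ≈ 2.232.
ΔY = k × ΔG = (+$54 billion) / 0.448 ≈ +$121 billion.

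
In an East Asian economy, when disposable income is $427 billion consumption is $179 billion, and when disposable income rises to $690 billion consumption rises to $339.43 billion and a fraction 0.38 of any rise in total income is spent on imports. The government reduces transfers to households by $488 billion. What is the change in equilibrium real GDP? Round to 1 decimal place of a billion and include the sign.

−$386.6 billion

MPC = ΔC/ΔYd = (339.43 − 179)/(690 − 427) = 160.43/263 = 0.61.
The transfer change shifts disposable income by −$488 billion, so first-round consumption changes by c·ΔTR = 0.61 × (−$488 billion) = −$297.68 billion.
Expenditure multiplier = 1/(1 − c + m) = 1/(1 − 0.61 + 0.38) = 1/0.77 ≈ 1.299.
The transfer multiplier is c × k ≈ 0.792, so ΔY = k × (c·ΔTR) = (−$297.68 billion) / 0.77 ≈ −$386.6 billion.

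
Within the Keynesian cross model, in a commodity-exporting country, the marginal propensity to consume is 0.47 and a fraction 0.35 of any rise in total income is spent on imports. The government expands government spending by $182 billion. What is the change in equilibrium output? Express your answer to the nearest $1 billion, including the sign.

+$207 billion

Spending multiplier = 1/(1 − c + m) = 1/(1 − 0.47 + 0.35) = 1/0.88 ≈ 1.136.
ΔY = k × ΔG = (+$182 billion) / 0.88 ≈ +$207 billion.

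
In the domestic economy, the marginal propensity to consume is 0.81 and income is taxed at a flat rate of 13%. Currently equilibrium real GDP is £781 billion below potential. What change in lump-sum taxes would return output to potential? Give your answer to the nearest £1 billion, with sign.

Spending multiplier = 1/(1 − c(1−t)) = 1/(1 − 0.81×0.87) = 1/0.2953 ≈ 3.386.
Tax multiplier = −c·k = −0.81/0.2953 ≈ −2.743. Need ΔY = +£781 billion, so ΔT = ΔY/(−c·k) = −(+£781 billion) × 0.2953 / 0.81 ≈ −£285 billion.
The government should cut lump-sum taxes by £285 billion.

−£285 billion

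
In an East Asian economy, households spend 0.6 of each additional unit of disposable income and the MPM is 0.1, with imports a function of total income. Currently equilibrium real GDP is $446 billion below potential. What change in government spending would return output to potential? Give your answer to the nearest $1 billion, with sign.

+$223 billion

Spending multiplier = 1/(1 − c + m) = 1/(1 − 0.6 + 0.1) = 1/0.5 = 2.
Need ΔY = +$446 billion, so ΔG = ΔY/k = (+$446 billion) × 0.5 = +$223 billion.
The government should increase government spending by $223 billion.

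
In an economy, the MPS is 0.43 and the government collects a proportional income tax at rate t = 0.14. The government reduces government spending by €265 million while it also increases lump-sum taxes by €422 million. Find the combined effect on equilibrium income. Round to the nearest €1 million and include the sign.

MPC = 1 − MPS = 1 − 0.43 = 0.57.
Expenditure multiplier = 1/(1 − c(1−t)) = 1/(1 − 0.57×0.86) = 1/0.5098 ≈ 1.962.
ΔG contributes k·ΔG = (−€265 million) / 0.5098 ≈ −€519.8 million.
ΔT of +€422 million changes first-round spending by −c·ΔT = −€240.54 million, contributing k·(−c·ΔT) = (−€240.54 million) / 0.5098 ≈ −€471.8 million.
Net ΔY = k(ΔG − c·ΔT) = (−€505.54 million) / 0.5098 ≈ −€992 million.

−€992 million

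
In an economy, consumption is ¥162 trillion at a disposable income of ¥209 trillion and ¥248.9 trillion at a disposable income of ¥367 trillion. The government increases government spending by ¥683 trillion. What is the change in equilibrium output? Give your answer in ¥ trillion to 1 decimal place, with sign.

MPC = ΔC/ΔYd = (248.9 − 162)/(367 − 209) = 86.9/158 = 0.55.
Spending multiplier = 1/(1 − MPC) = 1/(1 − 0.55) = 1/0.45 ≈ 2.222.
ΔY = k × ΔG = (+¥683 trillion) / 0.45 ≈ +¥1,517.8 trillion.

+¥1,517.8 trillion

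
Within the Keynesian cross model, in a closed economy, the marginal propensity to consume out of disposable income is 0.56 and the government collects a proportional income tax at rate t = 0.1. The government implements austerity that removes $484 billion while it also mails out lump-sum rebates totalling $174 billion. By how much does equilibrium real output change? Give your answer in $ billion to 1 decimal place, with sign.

−$779.4 billion

Expenditure multiplier = 1/(1 − c(1−t)) = 1/(1 − 0.56×0.9) = 1/0.496 ≈ 2.016.
ΔG contributes k·ΔG = (−$484 billion) / 0.496 ≈ −$975.8 billion.
ΔT of −$174 billion changes first-round spending by −c·ΔT = +$97.44 billion, contributing k·(−c·ΔT) = (+$97.44 billion) / 0.496 ≈ +$196.5 billion.
Net ΔY = k(ΔG − c·ΔT) = (−$386.56 billion) / 0.496 ≈ −$779.4 billion.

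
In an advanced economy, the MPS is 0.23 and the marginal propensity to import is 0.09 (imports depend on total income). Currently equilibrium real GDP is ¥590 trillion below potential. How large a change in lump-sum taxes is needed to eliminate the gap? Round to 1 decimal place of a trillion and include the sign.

MPC = 1 − MPS = 1 − 0.23 = 0.77.
Spending multiplier = 1/(1 − c + m) = 1/(1 − 0.77 + 0.09) = 1/0.32 = 3.125.
Tax multiplier = −c·k = −0.77/0.32 ≈ −2.406. Need ΔY = +¥590 trillion, so ΔT = ΔY/(−c·k) = −(+¥590 trillion) × 0.32 / 0.77 ≈ −¥245.2 trillion.
The government should cut lump-sum taxes by ¥245.2 trillion.

−¥245.2 trillion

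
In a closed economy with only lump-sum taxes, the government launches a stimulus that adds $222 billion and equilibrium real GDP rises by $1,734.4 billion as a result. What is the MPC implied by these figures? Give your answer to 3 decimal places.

Implied spending multiplier k = ΔY/ΔG = 1,734.4/222 ≈ 7.8126.
Since k = 1/(1 − MPC), MPC = 1 − 1/k = 1 − ΔG/ΔY = 1 − 222/1,734.4 ≈ 0.872.

0.872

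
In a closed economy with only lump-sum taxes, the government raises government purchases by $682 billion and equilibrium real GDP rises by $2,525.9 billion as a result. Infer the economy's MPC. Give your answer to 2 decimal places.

0.73

Implied spending multiplier k = ΔY/ΔG = 2,525.9/682 ≈ 3.7037.
Since k = 1/(1 − MPC), MPC = 1 − 1/k = 1 − ΔG/ΔY = 1 − 682/2,525.9 ≈ 0.73.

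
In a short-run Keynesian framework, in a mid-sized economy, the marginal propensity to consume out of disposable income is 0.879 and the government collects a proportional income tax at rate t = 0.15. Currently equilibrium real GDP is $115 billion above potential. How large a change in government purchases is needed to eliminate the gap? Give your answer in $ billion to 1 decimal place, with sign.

−$29.1 billion

Spending multiplier = 1/(1 − c(1−t)) = 1/(1 − 0.879×0.85) = 1/0.25285 ≈ 3.955.
Need ΔY = −$115 billion, so ΔG = ΔY/k = (−$115 billion) × 0.25285 ≈ −$29.1 billion.
The government should cut government purchases by $29.1 billion.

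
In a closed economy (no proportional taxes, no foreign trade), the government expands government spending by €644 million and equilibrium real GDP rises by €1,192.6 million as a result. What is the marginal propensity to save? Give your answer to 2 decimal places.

0.54

Implied spending multiplier k = ΔY/ΔG = 1,192.6/644 ≈ 1.8519.
Since k = 1/(1 − MPC), MPC = 1 − 1/k = 1 − ΔG/ΔY = 1 − 644/1,192.6 ≈ 0.46.
MPS = 1 − MPC = 0.54.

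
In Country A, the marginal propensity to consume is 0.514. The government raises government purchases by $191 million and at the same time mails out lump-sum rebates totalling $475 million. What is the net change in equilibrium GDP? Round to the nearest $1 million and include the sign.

+$895 million

Expenditure multiplier = 1/(1 − MPC) = 1/(1 − 0.514) = 1/0.486 ≈ 2.058.
ΔG contributes k·ΔG = (+$191 million) / 0.486 ≈ +$393 million.
ΔT of −$475 million changes first-round spending by −c·ΔT = +$244.15 million, contributing k·(−c·ΔT) = (+$244.15 million) / 0.486 ≈ +$502.4 million.
Net ΔY = k(ΔG − c·ΔT) = (+$435.15 million) / 0.486 ≈ +$895 million.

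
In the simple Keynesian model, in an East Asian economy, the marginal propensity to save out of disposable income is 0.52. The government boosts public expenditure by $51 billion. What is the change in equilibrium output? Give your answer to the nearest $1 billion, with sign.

MPC = 1 − MPS = 1 − 0.52 = 0.48.
Expenditure multiplier = 1/(1 − MPC) = 1/(1 − 0.48) = 1/0.52 ≈ 1.923.
ΔY = k × ΔG = (+$51 billion) / 0.52 ≈ +$98 billion.

+$98 billion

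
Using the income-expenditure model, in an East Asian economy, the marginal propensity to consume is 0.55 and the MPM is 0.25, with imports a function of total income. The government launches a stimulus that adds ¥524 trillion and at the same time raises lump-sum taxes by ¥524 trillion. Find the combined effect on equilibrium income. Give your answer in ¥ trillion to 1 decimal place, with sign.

+¥336.9 trillion

Expenditure multiplier = 1/(1 − c + m) = 1/(1 − 0.55 + 0.25) = 1/0.7 ≈ 1.429.
ΔG contributes k·ΔG = (+¥524 trillion) / 0.7 ≈ +¥748.6 trillion.
ΔT of +¥524 trillion changes first-round spending by −c·ΔT = −¥288.2 trillion, contributing k·(−c·ΔT) = (−¥288.2 trillion) / 0.7 ≈ −¥411.7 trillion.
Net ΔY = k(ΔG − c·ΔT) = (+¥235.8 trillion) / 0.7 ≈ +¥336.9 trillion.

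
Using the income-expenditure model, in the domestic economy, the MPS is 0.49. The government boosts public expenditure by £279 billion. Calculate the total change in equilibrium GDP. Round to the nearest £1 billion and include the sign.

+£569 billion

MPC = 1 − MPS = 1 − 0.49 = 0.51.
Spending multiplier = 1/(1 − MPC) = 1/(1 − 0.51) = 1/0.49 ≈ 2.041.
ΔY = k × ΔG = (+£279 billion) / 0.49 ≈ +£569 billion.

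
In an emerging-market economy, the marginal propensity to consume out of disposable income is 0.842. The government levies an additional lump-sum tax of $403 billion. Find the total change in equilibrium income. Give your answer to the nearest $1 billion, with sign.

−$2,148 billion

A lump-sum tax change of +$403 billion shifts disposable income by −$403 billion; first-round consumption changes by −c × ΔT = −0.842 × (+$403 billion) = −$339.326 billion.
Expenditure multiplier = 1/(1 − MPC) = 1/(1 − 0.842) = 1/0.158 ≈ 6.329.
The tax multiplier is −c × k ≈ −5.329, so ΔY = k × (−c·ΔT) = (−$339.326 billion) / 0.158 ≈ −$2,148 billion.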